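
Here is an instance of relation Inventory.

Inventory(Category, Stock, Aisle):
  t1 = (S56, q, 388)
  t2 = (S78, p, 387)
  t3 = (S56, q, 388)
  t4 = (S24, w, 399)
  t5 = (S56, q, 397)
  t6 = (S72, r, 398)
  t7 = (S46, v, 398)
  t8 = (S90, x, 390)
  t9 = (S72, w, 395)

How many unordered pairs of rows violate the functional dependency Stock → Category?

Stock=q: all 3 rows agree on Category — 0 pairs.
Stock=w: violating pairs (4,9) — 1 pair.

1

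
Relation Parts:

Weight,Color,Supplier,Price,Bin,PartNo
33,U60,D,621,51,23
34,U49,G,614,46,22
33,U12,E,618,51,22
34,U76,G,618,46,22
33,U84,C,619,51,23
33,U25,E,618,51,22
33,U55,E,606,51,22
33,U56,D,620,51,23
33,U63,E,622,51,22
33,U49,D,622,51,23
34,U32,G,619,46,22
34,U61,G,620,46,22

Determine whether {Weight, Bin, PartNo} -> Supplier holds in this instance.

(Weight=33, Bin=51, PartNo=23): 4 rows → Supplier takes values {D, C} — violation
(Weight=34, Bin=46, PartNo=22): 4 rows → Supplier = G, G, G, G ✓
(Weight=33, Bin=51, PartNo=22): 4 rows → Supplier = E, E, E, E ✓
Two rows agree on {Weight, Bin, PartNo} but differ on Supplier, so {Weight, Bin, PartNo} -> Supplier does not hold.

No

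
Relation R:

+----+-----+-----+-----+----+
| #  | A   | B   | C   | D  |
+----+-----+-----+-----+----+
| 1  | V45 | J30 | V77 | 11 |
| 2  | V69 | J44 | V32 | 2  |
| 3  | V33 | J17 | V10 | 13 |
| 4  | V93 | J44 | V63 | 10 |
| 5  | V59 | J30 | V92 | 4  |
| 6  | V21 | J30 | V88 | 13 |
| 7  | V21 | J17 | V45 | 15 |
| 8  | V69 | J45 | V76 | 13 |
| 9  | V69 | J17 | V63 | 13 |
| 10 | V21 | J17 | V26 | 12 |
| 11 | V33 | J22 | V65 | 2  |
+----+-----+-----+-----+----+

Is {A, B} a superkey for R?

No

Rows 7 and 10 have the same {A, B} value (A=V21, B=J17) but are distinct tuples, so {A, B} does not determine every attribute — not a superkey.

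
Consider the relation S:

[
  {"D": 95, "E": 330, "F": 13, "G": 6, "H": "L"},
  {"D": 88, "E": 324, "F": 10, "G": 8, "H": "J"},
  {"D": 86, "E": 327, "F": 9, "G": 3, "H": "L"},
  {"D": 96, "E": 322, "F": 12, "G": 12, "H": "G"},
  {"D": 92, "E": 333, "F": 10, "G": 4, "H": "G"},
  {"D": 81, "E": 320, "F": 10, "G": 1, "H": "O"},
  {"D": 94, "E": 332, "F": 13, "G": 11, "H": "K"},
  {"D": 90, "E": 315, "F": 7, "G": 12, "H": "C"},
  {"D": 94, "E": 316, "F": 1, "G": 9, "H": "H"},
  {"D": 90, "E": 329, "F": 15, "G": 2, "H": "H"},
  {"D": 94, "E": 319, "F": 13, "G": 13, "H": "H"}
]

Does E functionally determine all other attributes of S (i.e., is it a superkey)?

Yes

All 11 rows have distinct E values, so E → (all attributes) holds and E is a superkey.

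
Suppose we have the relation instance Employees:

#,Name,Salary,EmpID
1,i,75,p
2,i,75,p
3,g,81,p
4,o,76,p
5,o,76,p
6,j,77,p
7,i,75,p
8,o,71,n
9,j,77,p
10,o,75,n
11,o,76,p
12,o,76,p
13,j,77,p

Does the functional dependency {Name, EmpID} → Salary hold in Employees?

(Name=i, EmpID=p): rows 1, 2, 7 → Salary = 75, 75, 75 ✓
(Name=g, EmpID=p): row 3 → Salary = 81 ✓
(Name=o, EmpID=p): rows 4, 5, 11, 12 → Salary = 76, 76, 76, 76 ✓
(Name=j, EmpID=p): rows 6, 9, 13 → Salary = 77, 77, 77 ✓
(Name=o, EmpID=n): rows 8, 10 → Salary takes values {71, 75} — violation
Two rows agree on {Name, EmpID} but differ on Salary, so {Name, EmpID} → Salary does not hold.

No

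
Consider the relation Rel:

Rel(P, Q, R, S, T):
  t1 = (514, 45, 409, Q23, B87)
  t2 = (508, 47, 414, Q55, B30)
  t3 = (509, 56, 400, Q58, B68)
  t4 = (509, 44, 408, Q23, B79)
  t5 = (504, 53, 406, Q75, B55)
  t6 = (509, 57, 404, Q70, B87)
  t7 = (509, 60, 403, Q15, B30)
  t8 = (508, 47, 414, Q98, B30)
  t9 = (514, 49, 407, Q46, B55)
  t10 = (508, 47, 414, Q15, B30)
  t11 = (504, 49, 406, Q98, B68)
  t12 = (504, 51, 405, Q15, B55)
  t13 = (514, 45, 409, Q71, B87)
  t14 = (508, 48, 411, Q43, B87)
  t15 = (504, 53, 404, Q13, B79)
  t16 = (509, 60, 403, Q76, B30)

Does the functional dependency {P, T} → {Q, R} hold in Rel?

No

(P=514, T=B87): rows 1, 13 → {Q,R} = (45, 409), (45, 409) ✓
(P=508, T=B30): rows 2, 8, 10 → {Q,R} = (47, 414), (47, 414), (47, 414) ✓
(P=509, T=B68): row 3 → {Q,R} = (56, 400) ✓
(P=509, T=B79): row 4 → {Q,R} = (44, 408) ✓
(P=504, T=B55): rows 5, 12 → {Q,R} takes values {(53, 406), (51, 405)} — violation
(P=509, T=B87): row 6 → {Q,R} = (57, 404) ✓
(P=509, T=B30): rows 7, 16 → {Q,R} = (60, 403), (60, 403) ✓
(P=514, T=B55): row 9 → {Q,R} = (49, 407) ✓
(P=504, T=B68): row 11 → {Q,R} = (49, 406) ✓
(P=508, T=B87): row 14 → {Q,R} = (48, 411) ✓
(P=504, T=B79): row 15 → {Q,R} = (53, 404) ✓
Two rows agree on {P, T} but differ on {Q, R}, so {P, T} → {Q, R} does not hold.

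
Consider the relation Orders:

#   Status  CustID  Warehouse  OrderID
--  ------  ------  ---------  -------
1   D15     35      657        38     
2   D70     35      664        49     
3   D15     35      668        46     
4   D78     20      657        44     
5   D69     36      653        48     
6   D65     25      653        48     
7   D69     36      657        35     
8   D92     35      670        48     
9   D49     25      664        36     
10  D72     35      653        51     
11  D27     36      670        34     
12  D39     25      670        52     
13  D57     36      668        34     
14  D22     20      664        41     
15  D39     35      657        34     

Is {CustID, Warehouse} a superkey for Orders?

No

Rows 1 and 15 have the same {CustID, Warehouse} value (CustID=35, Warehouse=657) but are distinct tuples, so {CustID, Warehouse} does not determine every attribute — not a superkey.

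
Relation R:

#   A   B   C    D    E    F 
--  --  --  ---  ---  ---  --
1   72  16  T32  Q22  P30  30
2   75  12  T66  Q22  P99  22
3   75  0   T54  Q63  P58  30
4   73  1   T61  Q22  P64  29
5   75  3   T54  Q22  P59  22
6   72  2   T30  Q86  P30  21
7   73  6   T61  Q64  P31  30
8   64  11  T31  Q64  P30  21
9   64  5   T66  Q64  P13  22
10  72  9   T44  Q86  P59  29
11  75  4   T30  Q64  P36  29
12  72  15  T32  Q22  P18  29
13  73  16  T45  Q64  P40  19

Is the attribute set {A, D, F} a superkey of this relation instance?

No

Rows 2 and 5 have the same {A, D, F} value (A=75, D=Q22, F=22) but are distinct tuples, so {A, D, F} does not determine every attribute — not a superkey.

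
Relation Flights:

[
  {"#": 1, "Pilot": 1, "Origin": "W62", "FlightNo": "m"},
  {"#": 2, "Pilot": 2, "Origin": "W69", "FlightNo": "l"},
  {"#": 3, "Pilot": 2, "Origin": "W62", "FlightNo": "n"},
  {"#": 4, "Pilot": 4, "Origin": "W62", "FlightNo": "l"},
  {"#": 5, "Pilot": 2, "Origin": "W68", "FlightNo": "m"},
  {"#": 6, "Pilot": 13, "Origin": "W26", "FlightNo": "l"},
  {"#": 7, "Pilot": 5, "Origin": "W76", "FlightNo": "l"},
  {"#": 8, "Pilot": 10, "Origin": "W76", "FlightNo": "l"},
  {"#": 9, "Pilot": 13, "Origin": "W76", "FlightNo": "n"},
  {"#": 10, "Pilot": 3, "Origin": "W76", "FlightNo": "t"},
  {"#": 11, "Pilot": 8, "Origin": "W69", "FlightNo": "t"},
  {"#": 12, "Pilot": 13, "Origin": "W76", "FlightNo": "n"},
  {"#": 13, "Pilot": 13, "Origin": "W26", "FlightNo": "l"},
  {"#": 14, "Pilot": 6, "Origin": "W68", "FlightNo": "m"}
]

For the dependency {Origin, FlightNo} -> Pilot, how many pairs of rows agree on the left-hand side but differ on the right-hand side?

(Origin=W68, FlightNo=m): violating pairs (5,14) — 1 pair.
(Origin=W26, FlightNo=l): all 2 rows agree on Pilot — 0 pairs.
(Origin=W76, FlightNo=l): violating pairs (7,8) — 1 pair.
(Origin=W76, FlightNo=n): all 2 rows agree on Pilot — 0 pairs.

2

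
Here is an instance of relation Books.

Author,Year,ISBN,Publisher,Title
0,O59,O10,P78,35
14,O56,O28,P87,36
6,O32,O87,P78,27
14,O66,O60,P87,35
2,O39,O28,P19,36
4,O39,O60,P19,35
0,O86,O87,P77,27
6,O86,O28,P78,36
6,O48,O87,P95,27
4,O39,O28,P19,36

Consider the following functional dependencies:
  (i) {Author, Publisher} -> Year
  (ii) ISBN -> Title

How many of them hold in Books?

(i) {Author, Publisher} -> Year: (Author=14, Publisher=P87): 2 rows → Year takes values {O56, O66} — violation; (Author=6, Publisher=P78): 2 rows → Year takes values {O32, O86} — violation — fails.
(ii) ISBN -> Title: every LHS value maps to a single RHS value — holds.
1 of the 2 dependencies holds.

1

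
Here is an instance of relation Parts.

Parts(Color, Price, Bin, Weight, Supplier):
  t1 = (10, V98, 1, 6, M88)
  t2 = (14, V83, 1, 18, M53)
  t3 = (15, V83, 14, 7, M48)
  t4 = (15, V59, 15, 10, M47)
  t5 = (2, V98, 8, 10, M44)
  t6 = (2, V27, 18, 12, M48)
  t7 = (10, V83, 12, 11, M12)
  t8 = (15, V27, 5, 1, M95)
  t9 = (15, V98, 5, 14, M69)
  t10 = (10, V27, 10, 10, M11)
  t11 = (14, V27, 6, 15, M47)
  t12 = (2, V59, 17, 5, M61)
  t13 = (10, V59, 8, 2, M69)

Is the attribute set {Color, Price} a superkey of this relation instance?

Yes

All 13 rows have distinct {Color, Price} values, so {Color, Price} → (all attributes) holds and {Color, Price} is a superkey.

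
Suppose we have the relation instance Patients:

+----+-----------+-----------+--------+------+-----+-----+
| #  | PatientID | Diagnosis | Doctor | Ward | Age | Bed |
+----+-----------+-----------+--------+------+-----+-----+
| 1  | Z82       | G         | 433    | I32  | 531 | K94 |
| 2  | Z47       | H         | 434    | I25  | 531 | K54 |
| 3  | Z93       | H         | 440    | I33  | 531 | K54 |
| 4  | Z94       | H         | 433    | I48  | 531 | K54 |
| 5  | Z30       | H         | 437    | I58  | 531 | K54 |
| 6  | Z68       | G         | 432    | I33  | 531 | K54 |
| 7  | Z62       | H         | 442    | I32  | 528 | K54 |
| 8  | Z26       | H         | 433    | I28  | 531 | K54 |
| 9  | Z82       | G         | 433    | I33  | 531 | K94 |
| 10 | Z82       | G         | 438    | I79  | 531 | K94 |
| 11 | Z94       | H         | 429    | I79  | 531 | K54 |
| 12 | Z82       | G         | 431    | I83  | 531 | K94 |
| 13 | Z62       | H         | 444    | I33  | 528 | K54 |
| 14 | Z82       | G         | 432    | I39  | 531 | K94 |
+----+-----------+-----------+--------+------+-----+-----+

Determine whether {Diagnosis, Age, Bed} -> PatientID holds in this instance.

No

(Diagnosis=G, Age=531, Bed=K94): rows 1, 9, 10, 12, 14 → PatientID = Z82, Z82, Z82, Z82, Z82 ✓
(Diagnosis=H, Age=531, Bed=K54): rows 2, 3, 4, 5, 8, 11 → PatientID takes values {Z47, Z93, Z94, Z30, Z26} — violation
(Diagnosis=G, Age=531, Bed=K54): row 6 → PatientID = Z68 ✓
(Diagnosis=H, Age=528, Bed=K54): rows 7, 13 → PatientID = Z62, Z62 ✓
Two rows agree on {Diagnosis, Age, Bed} but differ on PatientID, so {Diagnosis, Age, Bed} -> PatientID does not hold.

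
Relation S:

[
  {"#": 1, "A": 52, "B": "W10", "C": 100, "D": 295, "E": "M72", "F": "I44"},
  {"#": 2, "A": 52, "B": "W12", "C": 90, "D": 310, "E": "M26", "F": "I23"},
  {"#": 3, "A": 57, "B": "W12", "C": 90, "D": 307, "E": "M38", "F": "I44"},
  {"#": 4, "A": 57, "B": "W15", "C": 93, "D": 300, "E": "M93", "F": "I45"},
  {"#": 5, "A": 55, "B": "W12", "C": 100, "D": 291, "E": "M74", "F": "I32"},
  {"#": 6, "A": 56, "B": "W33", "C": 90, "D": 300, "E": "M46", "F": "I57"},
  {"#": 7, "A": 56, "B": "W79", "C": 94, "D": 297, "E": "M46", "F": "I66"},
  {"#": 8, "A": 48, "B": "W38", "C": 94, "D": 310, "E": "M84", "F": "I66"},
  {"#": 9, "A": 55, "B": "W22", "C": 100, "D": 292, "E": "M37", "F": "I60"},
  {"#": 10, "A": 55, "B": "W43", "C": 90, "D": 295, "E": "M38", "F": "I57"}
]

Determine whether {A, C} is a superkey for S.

Rows 5 and 9 have the same {A, C} value (A=55, C=100) but are distinct tuples, so {A, C} does not determine every attribute — not a superkey.

No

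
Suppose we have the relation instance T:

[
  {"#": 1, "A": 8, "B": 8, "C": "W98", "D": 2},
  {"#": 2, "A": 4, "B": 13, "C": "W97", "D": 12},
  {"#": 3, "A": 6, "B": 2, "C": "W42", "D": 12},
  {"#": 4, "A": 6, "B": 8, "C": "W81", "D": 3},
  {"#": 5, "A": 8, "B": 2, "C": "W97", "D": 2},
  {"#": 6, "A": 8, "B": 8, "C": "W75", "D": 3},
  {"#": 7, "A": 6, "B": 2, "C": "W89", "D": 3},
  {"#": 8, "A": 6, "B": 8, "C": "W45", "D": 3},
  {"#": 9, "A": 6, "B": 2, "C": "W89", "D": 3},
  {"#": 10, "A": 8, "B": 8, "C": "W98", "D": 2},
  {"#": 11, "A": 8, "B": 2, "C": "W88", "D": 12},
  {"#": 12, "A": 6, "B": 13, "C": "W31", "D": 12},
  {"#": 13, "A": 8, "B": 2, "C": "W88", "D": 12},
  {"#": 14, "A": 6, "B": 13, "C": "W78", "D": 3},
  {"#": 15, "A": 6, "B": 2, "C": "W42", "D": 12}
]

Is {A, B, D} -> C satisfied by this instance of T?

(A=8, B=8, D=2): rows 1, 10 → C = W98, W98 ✓
(A=4, B=13, D=12): row 2 → C = W97 ✓
(A=6, B=2, D=12): rows 3, 15 → C = W42, W42 ✓
(A=6, B=8, D=3): rows 4, 8 → C takes values {W81, W45} — violation
(A=8, B=2, D=2): row 5 → C = W97 ✓
(A=8, B=8, D=3): row 6 → C = W75 ✓
(A=6, B=2, D=3): rows 7, 9 → C = W89, W89 ✓
(A=8, B=2, D=12): rows 11, 13 → C = W88, W88 ✓
(A=6, B=13, D=12): row 12 → C = W31 ✓
(A=6, B=13, D=3): row 14 → C = W78 ✓
Two rows agree on {A, B, D} but differ on C, so {A, B, D} -> C does not hold.

No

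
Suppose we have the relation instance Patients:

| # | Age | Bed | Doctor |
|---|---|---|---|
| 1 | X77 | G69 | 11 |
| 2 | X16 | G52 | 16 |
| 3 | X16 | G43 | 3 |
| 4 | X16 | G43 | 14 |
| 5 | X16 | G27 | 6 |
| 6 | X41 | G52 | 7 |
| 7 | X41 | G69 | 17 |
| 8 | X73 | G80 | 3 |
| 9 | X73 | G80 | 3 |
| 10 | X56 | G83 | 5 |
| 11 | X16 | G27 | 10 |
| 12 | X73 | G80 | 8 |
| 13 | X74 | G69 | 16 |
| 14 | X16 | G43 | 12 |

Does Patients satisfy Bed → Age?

Bed=G69: rows 1, 7, 13 → Age takes values {X77, X41, X74} — violation
Bed=G52: rows 2, 6 → Age takes values {X16, X41} — violation
Bed=G43: rows 3, 4, 14 → Age = X16, X16, X16 ✓
Bed=G27: rows 5, 11 → Age = X16, X16 ✓
Bed=G80: rows 8, 9, 12 → Age = X73, X73, X73 ✓
Bed=G83: row 10 → Age = X56 ✓
Two rows agree on Bed but differ on Age, so Bed → Age does not hold.

No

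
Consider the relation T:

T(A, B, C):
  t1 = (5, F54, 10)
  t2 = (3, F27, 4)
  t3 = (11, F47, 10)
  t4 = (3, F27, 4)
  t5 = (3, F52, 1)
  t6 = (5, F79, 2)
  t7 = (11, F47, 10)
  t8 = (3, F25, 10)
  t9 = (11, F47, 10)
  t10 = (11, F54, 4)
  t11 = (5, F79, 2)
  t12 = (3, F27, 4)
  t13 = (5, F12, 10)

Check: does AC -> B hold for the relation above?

(A=5, C=10): rows 1, 13 → B takes values {F54, F12} — violation
(A=3, C=4): rows 2, 4, 12 → B = F27, F27, F27 ✓
(A=11, C=10): rows 3, 7, 9 → B = F47, F47, F47 ✓
(A=3, C=1): row 5 → B = F52 ✓
(A=5, C=2): rows 6, 11 → B = F79, F79 ✓
(A=3, C=10): row 8 → B = F25 ✓
(A=11, C=4): row 10 → B = F54 ✓
Two rows agree on AC but differ on B, so AC -> B does not hold.

No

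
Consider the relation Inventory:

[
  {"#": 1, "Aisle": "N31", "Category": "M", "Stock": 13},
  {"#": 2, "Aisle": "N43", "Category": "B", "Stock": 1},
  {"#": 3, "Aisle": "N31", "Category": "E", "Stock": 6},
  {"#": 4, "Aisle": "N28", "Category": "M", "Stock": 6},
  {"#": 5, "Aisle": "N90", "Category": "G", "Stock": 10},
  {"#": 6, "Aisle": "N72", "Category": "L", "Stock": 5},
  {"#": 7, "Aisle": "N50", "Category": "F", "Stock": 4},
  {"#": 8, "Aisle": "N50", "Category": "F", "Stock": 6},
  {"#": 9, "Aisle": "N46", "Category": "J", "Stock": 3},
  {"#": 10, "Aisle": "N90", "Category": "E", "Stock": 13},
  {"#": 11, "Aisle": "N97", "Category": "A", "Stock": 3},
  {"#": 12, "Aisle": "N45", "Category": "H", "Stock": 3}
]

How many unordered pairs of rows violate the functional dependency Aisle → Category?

2

Aisle=N31: violating pairs (1,3) — 1 pair.
Aisle=N90: violating pairs (5,10) — 1 pair.
Aisle=N50: all 2 rows agree on Category — 0 pairs.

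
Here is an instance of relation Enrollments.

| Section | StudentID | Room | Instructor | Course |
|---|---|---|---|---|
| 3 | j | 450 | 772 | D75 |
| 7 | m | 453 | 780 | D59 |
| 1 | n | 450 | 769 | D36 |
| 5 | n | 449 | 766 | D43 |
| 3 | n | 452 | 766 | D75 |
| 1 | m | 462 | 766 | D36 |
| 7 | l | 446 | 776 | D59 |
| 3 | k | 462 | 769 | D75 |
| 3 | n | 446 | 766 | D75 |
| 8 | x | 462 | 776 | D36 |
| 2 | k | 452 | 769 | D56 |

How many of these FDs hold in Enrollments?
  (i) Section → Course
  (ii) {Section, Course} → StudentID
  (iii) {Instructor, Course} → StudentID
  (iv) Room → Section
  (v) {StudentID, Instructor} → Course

(i) Section → Course: every LHS value maps to a single RHS value — holds.
(ii) {Section, Course} → StudentID: (Section=3, Course=D75): 4 rows → StudentID takes values {j, n, k} — violation; (Section=7, Course=D59): 2 rows → StudentID takes values {m, l} — violation; (Section=1, Course=D36): 2 rows → StudentID takes values {n, m} — violation — fails.
(iii) {Instructor, Course} → StudentID: every LHS value maps to a single RHS value — holds.
(iv) Room → Section: Room=450: 2 rows → Section takes values {3, 1} — violation; Room=452: 2 rows → Section takes values {3, 2} — violation; Room=462: 3 rows → Section takes values {1, 3, 8} — violation; Room=446: 2 rows → Section takes values {7, 3} — violation — fails.
(v) {StudentID, Instructor} → Course: (StudentID=n, Instructor=766): 3 rows → Course takes values {D43, D75} — violation; (StudentID=k, Instructor=769): 2 rows → Course takes values {D75, D56} — violation — fails.
2 of the 5 dependencies hold.

2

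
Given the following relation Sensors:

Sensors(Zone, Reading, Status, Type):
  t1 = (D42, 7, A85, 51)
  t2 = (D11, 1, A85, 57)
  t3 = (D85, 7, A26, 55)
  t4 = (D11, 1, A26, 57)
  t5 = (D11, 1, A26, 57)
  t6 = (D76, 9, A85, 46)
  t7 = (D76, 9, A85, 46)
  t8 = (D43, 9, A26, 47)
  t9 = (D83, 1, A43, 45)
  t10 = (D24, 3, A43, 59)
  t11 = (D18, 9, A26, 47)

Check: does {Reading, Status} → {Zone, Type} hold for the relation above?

No

(Reading=7, Status=A85): row 1 → {Zone,Type} = (D42, 51) ✓
(Reading=1, Status=A85): row 2 → {Zone,Type} = (D11, 57) ✓
(Reading=7, Status=A26): row 3 → {Zone,Type} = (D85, 55) ✓
(Reading=1, Status=A26): rows 4, 5 → {Zone,Type} = (D11, 57), (D11, 57) ✓
(Reading=9, Status=A85): rows 6, 7 → {Zone,Type} = (D76, 46), (D76, 46) ✓
(Reading=9, Status=A26): rows 8, 11 → {Zone,Type} takes values {(D43, 47), (D18, 47)} — violation
(Reading=1, Status=A43): row 9 → {Zone,Type} = (D83, 45) ✓
(Reading=3, Status=A43): row 10 → {Zone,Type} = (D24, 59) ✓
Two rows agree on {Reading, Status} but differ on {Zone, Type}, so {Reading, Status} → {Zone, Type} does not hold.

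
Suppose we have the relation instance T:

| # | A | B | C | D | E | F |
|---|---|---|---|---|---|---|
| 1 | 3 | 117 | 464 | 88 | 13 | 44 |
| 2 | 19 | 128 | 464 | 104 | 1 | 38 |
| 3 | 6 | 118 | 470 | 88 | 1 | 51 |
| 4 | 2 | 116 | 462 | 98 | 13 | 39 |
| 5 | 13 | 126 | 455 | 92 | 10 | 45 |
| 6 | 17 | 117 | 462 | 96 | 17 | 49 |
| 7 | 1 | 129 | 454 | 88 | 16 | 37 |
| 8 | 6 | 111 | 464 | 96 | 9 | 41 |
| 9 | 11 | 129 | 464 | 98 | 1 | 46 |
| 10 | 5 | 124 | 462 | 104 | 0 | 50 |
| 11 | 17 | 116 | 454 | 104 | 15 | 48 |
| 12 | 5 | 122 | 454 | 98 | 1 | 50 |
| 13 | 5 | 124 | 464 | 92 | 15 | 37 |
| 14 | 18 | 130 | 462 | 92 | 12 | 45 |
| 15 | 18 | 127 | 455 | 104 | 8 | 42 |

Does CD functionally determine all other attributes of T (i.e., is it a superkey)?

Yes

All 15 rows have distinct CD values, so CD → (all attributes) holds and CD is a superkey.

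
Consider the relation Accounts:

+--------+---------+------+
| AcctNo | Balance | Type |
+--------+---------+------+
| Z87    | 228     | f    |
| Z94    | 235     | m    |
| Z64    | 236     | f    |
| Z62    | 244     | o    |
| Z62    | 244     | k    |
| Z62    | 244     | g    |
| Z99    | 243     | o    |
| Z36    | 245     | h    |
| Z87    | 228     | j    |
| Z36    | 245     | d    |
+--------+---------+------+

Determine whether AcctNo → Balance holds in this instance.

Yes

AcctNo=Z87: 2 rows → Balance = 228, 228 ✓
AcctNo=Z94: 1 row → Balance = 235 ✓
AcctNo=Z64: 1 row → Balance = 236 ✓
AcctNo=Z62: 3 rows → Balance = 244, 244, 244 ✓
AcctNo=Z99: 1 row → Balance = 243 ✓
AcctNo=Z36: 2 rows → Balance = 245, 245 ✓
Every AcctNo value is associated with a single Balance value, so AcctNo → Balance holds.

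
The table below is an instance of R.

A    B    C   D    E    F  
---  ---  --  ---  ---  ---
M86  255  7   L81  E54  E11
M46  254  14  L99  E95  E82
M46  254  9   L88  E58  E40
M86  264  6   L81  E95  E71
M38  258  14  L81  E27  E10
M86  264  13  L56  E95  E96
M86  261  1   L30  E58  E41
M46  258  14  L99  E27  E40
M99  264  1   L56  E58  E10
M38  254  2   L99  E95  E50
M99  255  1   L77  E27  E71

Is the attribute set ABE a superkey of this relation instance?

Two distinct rows share (A=M86, B=264, E=E95), so ABE does not determine every attribute — not a superkey.

No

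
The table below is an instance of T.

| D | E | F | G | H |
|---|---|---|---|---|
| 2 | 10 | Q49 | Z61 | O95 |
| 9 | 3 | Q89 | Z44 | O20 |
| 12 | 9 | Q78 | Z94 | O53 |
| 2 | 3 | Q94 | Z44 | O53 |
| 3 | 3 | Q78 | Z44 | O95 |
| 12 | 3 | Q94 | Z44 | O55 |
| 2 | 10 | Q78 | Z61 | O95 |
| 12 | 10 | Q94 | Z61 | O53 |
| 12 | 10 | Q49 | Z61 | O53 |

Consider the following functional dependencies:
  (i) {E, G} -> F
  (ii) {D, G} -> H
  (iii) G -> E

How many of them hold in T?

2

(i) {E, G} -> F: (E=10, G=Z61): 4 rows → F takes values {Q49, Q78, Q94} — violation; (E=3, G=Z44): 4 rows → F takes values {Q89, Q94, Q78} — violation — fails.
(ii) {D, G} -> H: every LHS value maps to a single RHS value — holds.
(iii) G -> E: every LHS value maps to a single RHS value — holds.
2 of the 3 dependencies hold.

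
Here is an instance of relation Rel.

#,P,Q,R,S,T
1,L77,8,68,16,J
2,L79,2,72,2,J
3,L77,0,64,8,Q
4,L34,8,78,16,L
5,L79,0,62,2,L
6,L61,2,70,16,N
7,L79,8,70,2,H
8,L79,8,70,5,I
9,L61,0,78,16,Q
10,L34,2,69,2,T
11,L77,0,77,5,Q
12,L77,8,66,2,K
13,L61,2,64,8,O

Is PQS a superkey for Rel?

All 13 rows have distinct PQS values, so PQS → (all attributes) holds and PQS is a superkey.

Yes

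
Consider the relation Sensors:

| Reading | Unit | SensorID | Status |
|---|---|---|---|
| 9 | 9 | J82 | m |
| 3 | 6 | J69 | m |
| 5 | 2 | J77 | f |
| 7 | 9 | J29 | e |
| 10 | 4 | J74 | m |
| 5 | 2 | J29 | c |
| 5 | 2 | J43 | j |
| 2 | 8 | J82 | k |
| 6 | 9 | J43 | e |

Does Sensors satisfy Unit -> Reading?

Unit=9: 3 rows → Reading takes values {9, 7, 6} — violation
Unit=6: 1 row → Reading = 3 ✓
Unit=2: 3 rows → Reading = 5, 5, 5 ✓
Unit=4: 1 row → Reading = 10 ✓
Unit=8: 1 row → Reading = 2 ✓
Two rows agree on Unit but differ on Reading, so Unit -> Reading does not hold.

No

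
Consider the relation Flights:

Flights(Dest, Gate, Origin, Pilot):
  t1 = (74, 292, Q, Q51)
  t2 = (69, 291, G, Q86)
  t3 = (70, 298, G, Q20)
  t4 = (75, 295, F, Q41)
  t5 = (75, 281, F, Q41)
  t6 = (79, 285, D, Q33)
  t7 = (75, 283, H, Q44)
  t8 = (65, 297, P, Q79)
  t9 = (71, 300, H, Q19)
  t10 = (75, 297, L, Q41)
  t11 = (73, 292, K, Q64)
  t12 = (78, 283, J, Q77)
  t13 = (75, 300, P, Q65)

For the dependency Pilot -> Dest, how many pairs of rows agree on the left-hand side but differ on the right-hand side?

Pilot=Q41: all 3 rows agree on Dest — 0 pairs.

0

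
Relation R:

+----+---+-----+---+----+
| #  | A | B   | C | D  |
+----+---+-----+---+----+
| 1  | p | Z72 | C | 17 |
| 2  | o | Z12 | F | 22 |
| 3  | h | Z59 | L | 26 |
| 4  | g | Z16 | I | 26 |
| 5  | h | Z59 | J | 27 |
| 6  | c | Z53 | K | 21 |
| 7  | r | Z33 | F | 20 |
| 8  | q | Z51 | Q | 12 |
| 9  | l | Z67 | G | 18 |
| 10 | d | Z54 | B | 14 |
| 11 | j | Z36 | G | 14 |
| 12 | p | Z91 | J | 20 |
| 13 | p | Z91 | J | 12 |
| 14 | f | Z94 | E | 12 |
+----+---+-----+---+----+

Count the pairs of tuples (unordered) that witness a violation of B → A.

0

B=Z59: all 2 rows agree on A — 0 pairs.
B=Z91: all 2 rows agree on A — 0 pairs.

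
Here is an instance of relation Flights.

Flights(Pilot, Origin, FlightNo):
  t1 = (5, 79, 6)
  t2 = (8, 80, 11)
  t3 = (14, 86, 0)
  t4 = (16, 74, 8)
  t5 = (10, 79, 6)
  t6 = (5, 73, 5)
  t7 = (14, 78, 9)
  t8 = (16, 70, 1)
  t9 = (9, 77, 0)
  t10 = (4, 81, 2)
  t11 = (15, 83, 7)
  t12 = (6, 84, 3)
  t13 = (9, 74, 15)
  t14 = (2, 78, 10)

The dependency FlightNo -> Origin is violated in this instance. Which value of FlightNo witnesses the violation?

FlightNo=6: rows 1, 5 → Origin = 79, 79 ✓
FlightNo=11: row 2 → Origin = 80 ✓
FlightNo=0: rows 3, 9 → Origin takes values {86, 77} — violation
FlightNo=8: row 4 → Origin = 74 ✓
FlightNo=5: row 6 → Origin = 73 ✓
FlightNo=9: row 7 → Origin = 78 ✓
FlightNo=1: row 8 → Origin = 70 ✓
FlightNo=2: row 10 → Origin = 81 ✓
FlightNo=7: row 11 → Origin = 83 ✓
FlightNo=3: row 12 → Origin = 84 ✓
FlightNo=15: row 13 → Origin = 74 ✓
FlightNo=10: row 14 → Origin = 78 ✓
The only FlightNo value with inconsistent Origin is FlightNo=0.

0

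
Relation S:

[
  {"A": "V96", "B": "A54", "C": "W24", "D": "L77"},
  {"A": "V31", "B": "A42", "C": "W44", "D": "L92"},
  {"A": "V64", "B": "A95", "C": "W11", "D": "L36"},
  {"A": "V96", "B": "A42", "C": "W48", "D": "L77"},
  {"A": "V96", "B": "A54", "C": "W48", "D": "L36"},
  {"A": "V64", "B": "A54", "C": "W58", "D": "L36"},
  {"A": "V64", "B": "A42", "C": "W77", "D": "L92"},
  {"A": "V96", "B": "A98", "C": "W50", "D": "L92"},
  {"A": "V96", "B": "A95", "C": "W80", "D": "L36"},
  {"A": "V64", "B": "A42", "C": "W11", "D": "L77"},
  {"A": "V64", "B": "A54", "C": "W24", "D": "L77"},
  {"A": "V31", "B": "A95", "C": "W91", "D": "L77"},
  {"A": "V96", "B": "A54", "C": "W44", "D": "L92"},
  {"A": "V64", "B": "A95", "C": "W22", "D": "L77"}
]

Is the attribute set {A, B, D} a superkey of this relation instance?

Yes

All 14 rows have distinct {A, B, D} values, so {A, B, D} → (all attributes) holds and {A, B, D} is a superkey.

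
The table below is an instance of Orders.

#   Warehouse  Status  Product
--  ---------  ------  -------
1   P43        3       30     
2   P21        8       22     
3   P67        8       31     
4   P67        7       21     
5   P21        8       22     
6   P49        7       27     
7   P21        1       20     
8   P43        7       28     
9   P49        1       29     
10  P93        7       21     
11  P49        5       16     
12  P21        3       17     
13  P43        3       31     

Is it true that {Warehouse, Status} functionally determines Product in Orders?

No

(Warehouse=P43, Status=3): rows 1, 13 → Product takes values {30, 31} — violation
(Warehouse=P21, Status=8): rows 2, 5 → Product = 22, 22 ✓
(Warehouse=P67, Status=8): row 3 → Product = 31 ✓
(Warehouse=P67, Status=7): row 4 → Product = 21 ✓
(Warehouse=P49, Status=7): row 6 → Product = 27 ✓
(Warehouse=P21, Status=1): row 7 → Product = 20 ✓
(Warehouse=P43, Status=7): row 8 → Product = 28 ✓
(Warehouse=P49, Status=1): row 9 → Product = 29 ✓
(Warehouse=P93, Status=7): row 10 → Product = 21 ✓
(Warehouse=P49, Status=5): row 11 → Product = 16 ✓
(Warehouse=P21, Status=3): row 12 → Product = 17 ✓
Two rows agree on {Warehouse, Status} but differ on Product, so {Warehouse, Status} → Product does not hold.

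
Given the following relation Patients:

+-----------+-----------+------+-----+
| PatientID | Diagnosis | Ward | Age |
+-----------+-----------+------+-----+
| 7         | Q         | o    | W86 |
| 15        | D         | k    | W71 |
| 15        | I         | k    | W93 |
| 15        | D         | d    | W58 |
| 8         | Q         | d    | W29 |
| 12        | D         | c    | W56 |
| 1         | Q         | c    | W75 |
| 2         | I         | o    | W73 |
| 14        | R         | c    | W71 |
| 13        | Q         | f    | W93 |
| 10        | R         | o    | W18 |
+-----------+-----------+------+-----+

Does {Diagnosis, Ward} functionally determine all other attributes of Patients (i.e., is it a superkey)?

All 11 rows have distinct {Diagnosis, Ward} values, so {Diagnosis, Ward} → (all attributes) holds and {Diagnosis, Ward} is a superkey.

Yes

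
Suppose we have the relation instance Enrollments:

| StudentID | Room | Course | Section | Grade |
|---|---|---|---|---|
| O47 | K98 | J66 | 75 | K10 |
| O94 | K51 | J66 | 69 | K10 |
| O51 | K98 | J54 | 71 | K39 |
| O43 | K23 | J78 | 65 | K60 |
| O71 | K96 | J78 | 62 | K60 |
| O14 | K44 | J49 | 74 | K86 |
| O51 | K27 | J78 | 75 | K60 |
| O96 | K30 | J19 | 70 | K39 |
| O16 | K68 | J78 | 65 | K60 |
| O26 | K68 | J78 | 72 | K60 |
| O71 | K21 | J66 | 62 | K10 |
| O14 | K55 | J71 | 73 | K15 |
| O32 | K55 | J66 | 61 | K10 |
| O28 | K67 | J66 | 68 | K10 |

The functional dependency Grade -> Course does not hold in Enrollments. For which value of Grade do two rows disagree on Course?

K39

Grade=K10: 5 rows → Course = J66, J66, J66, J66, J66 ✓
Grade=K39: 2 rows → Course takes values {J54, J19} — violation
Grade=K60: 5 rows → Course = J78, J78, J78, J78, J78 ✓
Grade=K86: 1 row → Course = J49 ✓
Grade=K15: 1 row → Course = J71 ✓
The only Grade value with inconsistent Course is Grade=K39.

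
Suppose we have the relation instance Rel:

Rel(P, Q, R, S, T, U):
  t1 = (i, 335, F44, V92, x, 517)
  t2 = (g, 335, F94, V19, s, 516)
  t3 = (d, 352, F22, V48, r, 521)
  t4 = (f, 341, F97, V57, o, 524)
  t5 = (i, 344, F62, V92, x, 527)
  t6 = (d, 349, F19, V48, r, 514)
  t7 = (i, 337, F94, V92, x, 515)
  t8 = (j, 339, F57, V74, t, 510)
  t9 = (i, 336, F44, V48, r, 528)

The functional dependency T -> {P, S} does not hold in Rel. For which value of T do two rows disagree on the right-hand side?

T=x: rows 1, 5, 7 → {P,S} = (i, V92), (i, V92), (i, V92) ✓
T=s: row 2 → {P,S} = (g, V19) ✓
T=r: rows 3, 6, 9 → {P,S} takes values {(d, V48), (i, V48)} — violation
T=o: row 4 → {P,S} = (f, V57) ✓
T=t: row 8 → {P,S} = (j, V74) ✓
The only T value with inconsistent RHS is T=r.

r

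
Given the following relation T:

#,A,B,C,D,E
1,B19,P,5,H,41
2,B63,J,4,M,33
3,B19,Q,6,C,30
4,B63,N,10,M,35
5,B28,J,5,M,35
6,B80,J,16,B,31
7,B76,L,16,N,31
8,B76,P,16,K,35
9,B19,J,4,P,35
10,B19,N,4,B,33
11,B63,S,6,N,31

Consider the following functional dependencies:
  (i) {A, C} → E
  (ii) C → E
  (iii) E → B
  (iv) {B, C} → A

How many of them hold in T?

0

(i) {A, C} → E: (A=B76, C=16): rows 7, 8 → E takes values {31, 35} — violation; (A=B19, C=4): rows 9, 10 → E takes values {35, 33} — violation — fails.
(ii) C → E: C=5: rows 1, 5 → E takes values {41, 35} — violation; C=4: rows 2, 9, 10 → E takes values {33, 35} — violation; C=6: rows 3, 11 → E takes values {30, 31} — violation; C=16: rows 6, 7, 8 → E takes values {31, 35} — violation — fails.
(iii) E → B: E=33: rows 2, 10 → B takes values {J, N} — violation; E=35: rows 4, 5, 8, 9 → B takes values {N, J, P} — violation; E=31: rows 6, 7, 11 → B takes values {J, L, S} — violation — fails.
(iv) {B, C} → A: (B=J, C=4): rows 2, 9 → A takes values {B63, B19} — violation — fails.
None of the 4 dependencies hold.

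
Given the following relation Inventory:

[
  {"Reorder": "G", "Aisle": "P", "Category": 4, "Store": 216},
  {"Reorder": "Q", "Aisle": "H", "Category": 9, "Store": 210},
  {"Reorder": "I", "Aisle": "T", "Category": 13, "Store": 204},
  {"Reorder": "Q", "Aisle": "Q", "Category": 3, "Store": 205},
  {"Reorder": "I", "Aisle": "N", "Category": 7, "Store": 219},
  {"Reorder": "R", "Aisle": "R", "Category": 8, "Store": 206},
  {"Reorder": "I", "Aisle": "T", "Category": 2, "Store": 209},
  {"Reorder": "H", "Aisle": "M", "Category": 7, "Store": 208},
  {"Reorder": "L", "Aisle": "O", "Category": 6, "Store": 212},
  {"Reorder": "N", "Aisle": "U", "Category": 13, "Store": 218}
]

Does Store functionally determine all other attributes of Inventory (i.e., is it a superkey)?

Yes

All 10 rows have distinct Store values, so Store → (all attributes) holds and Store is a superkey.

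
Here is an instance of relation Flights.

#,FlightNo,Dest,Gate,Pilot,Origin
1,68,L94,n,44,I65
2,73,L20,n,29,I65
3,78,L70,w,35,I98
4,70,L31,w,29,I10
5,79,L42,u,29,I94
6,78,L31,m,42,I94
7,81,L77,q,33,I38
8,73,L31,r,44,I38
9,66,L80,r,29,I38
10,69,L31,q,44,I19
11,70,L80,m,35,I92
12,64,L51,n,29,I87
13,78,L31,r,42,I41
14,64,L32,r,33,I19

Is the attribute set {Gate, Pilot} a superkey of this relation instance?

No

Rows 2 and 12 have the same {Gate, Pilot} value (Gate=n, Pilot=29) but are distinct tuples, so {Gate, Pilot} does not determine every attribute — not a superkey.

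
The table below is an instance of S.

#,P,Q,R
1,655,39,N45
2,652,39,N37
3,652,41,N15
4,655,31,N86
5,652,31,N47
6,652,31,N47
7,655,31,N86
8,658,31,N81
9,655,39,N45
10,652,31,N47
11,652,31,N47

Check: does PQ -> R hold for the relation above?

(P=655, Q=39): rows 1, 9 → R = N45, N45 ✓
(P=652, Q=39): row 2 → R = N37 ✓
(P=652, Q=41): row 3 → R = N15 ✓
(P=655, Q=31): rows 4, 7 → R = N86, N86 ✓
(P=652, Q=31): rows 5, 6, 10, 11 → R = N47, N47, N47, N47 ✓
(P=658, Q=31): row 8 → R = N81 ✓
Every PQ value is associated with a single R value, so PQ -> R holds.

Yes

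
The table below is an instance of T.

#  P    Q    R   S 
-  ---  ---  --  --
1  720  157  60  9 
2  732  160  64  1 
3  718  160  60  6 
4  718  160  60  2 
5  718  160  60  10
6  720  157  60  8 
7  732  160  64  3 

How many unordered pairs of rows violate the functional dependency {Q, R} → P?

0

(Q=157, R=60): all 2 rows agree on P — 0 pairs.
(Q=160, R=64): all 2 rows agree on P — 0 pairs.
(Q=160, R=60): all 3 rows agree on P — 0 pairs.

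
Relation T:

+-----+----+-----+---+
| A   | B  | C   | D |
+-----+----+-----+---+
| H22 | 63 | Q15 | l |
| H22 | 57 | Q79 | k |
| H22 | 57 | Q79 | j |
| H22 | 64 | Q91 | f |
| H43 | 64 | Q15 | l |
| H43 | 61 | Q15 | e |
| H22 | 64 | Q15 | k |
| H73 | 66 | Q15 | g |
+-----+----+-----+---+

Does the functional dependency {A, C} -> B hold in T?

(A=H22, C=Q15): 2 rows → B takes values {63, 64} — violation
(A=H22, C=Q79): 2 rows → B = 57, 57 ✓
(A=H22, C=Q91): 1 row → B = 64 ✓
(A=H43, C=Q15): 2 rows → B takes values {64, 61} — violation
(A=H73, C=Q15): 1 row → B = 66 ✓
Two rows agree on {A, C} but differ on B, so {A, C} -> B does not hold.

No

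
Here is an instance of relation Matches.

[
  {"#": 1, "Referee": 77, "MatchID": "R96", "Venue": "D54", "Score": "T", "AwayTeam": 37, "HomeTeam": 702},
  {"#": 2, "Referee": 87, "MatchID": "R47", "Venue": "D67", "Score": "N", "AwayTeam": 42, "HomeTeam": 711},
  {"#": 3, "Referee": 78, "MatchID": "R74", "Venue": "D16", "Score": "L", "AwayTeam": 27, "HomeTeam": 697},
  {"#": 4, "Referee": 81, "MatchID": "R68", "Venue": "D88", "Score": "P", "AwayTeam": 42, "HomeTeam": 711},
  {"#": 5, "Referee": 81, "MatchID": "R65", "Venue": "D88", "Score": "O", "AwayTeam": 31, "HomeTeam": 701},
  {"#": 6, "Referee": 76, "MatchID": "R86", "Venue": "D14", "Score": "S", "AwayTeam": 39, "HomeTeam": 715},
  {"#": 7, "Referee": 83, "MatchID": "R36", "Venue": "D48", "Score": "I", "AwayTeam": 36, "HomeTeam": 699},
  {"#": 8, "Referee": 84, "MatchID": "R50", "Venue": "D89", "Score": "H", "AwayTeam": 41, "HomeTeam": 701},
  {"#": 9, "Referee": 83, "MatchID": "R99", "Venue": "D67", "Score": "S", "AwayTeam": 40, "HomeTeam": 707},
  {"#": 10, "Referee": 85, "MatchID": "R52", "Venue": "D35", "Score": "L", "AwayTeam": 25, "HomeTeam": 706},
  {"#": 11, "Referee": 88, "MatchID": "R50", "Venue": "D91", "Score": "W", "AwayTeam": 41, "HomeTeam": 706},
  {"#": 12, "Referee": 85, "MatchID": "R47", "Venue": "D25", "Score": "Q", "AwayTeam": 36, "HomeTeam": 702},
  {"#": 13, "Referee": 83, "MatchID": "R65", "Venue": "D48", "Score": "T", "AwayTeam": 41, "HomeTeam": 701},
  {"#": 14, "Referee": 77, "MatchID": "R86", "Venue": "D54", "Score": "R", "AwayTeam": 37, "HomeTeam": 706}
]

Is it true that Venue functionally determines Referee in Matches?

No

Venue=D54: rows 1, 14 → Referee = 77, 77 ✓
Venue=D67: rows 2, 9 → Referee takes values {87, 83} — violation
Venue=D16: row 3 → Referee = 78 ✓
Venue=D88: rows 4, 5 → Referee = 81, 81 ✓
Venue=D14: row 6 → Referee = 76 ✓
Venue=D48: rows 7, 13 → Referee = 83, 83 ✓
Venue=D89: row 8 → Referee = 84 ✓
Venue=D35: row 10 → Referee = 85 ✓
Venue=D91: row 11 → Referee = 88 ✓
Venue=D25: row 12 → Referee = 85 ✓
Two rows agree on Venue but differ on Referee, so Venue → Referee does not hold.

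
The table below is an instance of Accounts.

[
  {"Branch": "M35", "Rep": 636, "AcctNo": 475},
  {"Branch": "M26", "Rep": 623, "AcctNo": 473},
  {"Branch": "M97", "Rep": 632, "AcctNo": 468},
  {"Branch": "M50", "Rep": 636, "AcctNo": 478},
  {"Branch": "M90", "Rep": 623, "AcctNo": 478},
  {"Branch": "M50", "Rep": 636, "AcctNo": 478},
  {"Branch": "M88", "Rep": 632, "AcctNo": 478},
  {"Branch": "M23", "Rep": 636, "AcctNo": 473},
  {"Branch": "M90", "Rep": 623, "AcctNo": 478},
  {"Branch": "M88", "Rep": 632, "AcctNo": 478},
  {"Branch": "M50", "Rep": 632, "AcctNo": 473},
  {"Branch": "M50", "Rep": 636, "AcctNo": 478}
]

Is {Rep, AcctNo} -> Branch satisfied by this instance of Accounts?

Yes

(Rep=636, AcctNo=475): 1 row → Branch = M35 ✓
(Rep=623, AcctNo=473): 1 row → Branch = M26 ✓
(Rep=632, AcctNo=468): 1 row → Branch = M97 ✓
(Rep=636, AcctNo=478): 3 rows → Branch = M50, M50, M50 ✓
(Rep=623, AcctNo=478): 2 rows → Branch = M90, M90 ✓
(Rep=632, AcctNo=478): 2 rows → Branch = M88, M88 ✓
(Rep=636, AcctNo=473): 1 row → Branch = M23 ✓
(Rep=632, AcctNo=473): 1 row → Branch = M50 ✓
Every {Rep, AcctNo} value is associated with a single Branch value, so {Rep, AcctNo} -> Branch holds.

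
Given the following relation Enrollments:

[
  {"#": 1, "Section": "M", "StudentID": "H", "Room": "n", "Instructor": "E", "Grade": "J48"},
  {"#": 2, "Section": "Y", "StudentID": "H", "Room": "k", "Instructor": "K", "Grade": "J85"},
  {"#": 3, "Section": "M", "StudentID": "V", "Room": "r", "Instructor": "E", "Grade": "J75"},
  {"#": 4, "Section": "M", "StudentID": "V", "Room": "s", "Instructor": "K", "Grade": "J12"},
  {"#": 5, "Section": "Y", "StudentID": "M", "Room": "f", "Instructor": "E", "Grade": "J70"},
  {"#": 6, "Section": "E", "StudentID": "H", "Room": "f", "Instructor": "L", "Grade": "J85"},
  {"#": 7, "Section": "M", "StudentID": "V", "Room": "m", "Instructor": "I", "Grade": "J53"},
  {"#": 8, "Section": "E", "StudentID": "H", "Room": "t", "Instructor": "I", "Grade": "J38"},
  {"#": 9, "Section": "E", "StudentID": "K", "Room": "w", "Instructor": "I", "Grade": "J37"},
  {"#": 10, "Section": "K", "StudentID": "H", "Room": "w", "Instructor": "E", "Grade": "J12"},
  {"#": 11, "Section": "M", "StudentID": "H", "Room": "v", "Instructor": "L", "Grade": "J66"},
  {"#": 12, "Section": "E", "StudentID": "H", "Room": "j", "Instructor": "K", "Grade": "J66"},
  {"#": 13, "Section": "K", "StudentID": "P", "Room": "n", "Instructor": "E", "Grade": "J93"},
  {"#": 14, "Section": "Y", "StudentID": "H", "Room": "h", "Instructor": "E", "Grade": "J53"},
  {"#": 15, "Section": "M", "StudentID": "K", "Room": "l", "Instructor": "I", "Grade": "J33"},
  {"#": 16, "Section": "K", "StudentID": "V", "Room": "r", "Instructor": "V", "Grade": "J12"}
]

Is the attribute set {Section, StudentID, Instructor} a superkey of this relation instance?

All 16 rows have distinct {Section, StudentID, Instructor} values, so {Section, StudentID, Instructor} → (all attributes) holds and {Section, StudentID, Instructor} is a superkey.

Yes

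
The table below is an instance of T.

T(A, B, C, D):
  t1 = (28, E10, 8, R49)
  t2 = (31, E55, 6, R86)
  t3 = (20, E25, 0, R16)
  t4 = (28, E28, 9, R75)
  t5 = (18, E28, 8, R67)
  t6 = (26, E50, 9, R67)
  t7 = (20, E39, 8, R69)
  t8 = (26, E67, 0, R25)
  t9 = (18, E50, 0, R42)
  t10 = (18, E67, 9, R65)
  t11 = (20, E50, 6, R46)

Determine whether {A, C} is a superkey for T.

All 11 rows have distinct {A, C} values, so {A, C} → (all attributes) holds and {A, C} is a superkey.

Yes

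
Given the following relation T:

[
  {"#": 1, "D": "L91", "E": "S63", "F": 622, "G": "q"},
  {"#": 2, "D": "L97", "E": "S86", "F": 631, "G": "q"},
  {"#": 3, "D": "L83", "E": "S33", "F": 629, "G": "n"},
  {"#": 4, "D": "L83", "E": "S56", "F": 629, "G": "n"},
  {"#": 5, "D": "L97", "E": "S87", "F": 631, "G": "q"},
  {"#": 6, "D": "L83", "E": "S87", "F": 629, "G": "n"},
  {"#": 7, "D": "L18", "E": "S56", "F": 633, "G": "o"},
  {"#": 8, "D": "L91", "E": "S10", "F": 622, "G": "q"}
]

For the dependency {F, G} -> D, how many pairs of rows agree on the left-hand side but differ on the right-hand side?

(F=622, G=q): all 2 rows agree on D — 0 pairs.
(F=631, G=q): all 2 rows agree on D — 0 pairs.
(F=629, G=n): all 3 rows agree on D — 0 pairs.

0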